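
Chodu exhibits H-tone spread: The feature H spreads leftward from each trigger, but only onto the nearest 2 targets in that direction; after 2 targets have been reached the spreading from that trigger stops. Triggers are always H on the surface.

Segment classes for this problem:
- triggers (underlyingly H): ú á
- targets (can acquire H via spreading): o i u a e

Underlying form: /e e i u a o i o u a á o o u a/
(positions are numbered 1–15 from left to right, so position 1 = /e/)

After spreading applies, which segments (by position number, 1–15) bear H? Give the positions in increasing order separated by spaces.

9 10 11

From /á/ at 11 leftward: 10 /a/ → H; 9 /u/ → H; bound reached.
Targets with no active source: positions 1 2 3 4 5 6 7 8 12 13 14 15 stay [-high tone].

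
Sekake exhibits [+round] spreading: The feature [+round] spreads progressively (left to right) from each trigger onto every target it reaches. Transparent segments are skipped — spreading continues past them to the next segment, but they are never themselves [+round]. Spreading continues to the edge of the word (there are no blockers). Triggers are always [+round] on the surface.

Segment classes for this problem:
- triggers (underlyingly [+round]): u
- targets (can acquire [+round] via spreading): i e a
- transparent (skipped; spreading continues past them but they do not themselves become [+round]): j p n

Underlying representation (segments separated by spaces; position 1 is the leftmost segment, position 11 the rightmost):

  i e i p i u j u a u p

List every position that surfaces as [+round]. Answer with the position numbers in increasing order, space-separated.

From /u/ at 6 rightward: 7 /j/ transparent; 8 /u/ is itself a trigger — this domain ends here.
From /u/ at 8 rightward: 9 /a/ → [+round]; 10 /u/ is itself a trigger — this domain ends here.
From /u/ at 10 rightward: 11 /p/ transparent; word edge.
Targets with no active source: positions 1 2 3 5 stay [-round].

6 8 9 10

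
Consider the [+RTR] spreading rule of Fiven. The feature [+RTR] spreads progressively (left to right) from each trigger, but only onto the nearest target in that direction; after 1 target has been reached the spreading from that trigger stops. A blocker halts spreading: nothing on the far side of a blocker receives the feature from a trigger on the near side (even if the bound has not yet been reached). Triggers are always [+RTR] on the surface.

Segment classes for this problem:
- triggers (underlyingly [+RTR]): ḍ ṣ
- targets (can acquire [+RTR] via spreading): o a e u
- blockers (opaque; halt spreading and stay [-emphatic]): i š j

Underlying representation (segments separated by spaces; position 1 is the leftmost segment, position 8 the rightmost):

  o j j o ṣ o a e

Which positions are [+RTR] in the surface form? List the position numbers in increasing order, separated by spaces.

5 6

From /ṣ/ at 5 rightward: 6 /o/ → [+RTR]; bound reached.
Targets with no active source: positions 1 4 7 8 stay [-emphatic].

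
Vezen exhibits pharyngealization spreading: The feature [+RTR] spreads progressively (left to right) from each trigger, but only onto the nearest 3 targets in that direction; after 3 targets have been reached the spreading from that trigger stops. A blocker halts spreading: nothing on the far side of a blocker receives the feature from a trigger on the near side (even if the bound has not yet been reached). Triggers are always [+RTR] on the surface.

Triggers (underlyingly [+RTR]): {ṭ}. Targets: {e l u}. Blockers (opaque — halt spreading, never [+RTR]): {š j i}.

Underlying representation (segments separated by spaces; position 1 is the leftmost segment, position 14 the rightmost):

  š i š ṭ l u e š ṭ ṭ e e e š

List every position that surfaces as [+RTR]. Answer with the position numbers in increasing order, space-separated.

4 5 6 7 9 10 11 12 13

From /ṭ/ at 4 rightward: 5 /l/ → [+RTR]; 6 /u/ → [+RTR]; 7 /e/ → [+RTR]; bound reached.
From /ṭ/ at 9 rightward: 10 /ṭ/ is itself a trigger — this domain ends here.
From /ṭ/ at 10 rightward: 11 /e/ → [+RTR]; 12 /e/ → [+RTR]; 13 /e/ → [+RTR]; bound reached.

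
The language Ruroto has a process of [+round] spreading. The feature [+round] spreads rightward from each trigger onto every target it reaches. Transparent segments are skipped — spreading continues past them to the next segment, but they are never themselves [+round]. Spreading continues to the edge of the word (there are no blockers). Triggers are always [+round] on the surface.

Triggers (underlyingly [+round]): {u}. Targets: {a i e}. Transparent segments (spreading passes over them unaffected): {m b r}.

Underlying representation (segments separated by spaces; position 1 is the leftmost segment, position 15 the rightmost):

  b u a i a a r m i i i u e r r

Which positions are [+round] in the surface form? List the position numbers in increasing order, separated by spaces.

From /u/ at 2 rightward: 3 /a/ → [+round]; 4 /i/ → [+round]; 5 /a/ → [+round]; 6 /a/ → [+round]; 7 /r/ transparent; 8 /m/ transparent; 9 /i/ → [+round]; 10 /i/ → [+round]; 11 /i/ → [+round]; 12 /u/ is itself a trigger — this domain ends here.
From /u/ at 12 rightward: 13 /e/ → [+round]; 14 /r/ transparent; 15 /r/ transparent; word edge.

2 3 4 5 6 9 10 11 12 13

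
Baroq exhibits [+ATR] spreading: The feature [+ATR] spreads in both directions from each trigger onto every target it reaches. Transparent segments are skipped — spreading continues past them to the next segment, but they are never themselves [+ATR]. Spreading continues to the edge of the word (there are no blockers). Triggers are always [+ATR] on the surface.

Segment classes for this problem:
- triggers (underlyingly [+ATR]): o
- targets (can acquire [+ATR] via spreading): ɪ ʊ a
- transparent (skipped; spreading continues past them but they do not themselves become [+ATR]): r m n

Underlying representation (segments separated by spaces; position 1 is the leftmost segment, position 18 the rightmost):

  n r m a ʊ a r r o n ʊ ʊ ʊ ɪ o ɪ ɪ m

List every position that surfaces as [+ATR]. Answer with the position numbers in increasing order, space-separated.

4 5 6 9 11 12 13 14 15 16 17

From /o/ at 9 rightward: 10 /n/ transparent; 11 /ʊ/ → [+ATR]; 12 /ʊ/ → [+ATR]; 13 /ʊ/ → [+ATR]; 14 /ɪ/ → [+ATR]; 15 /o/ is itself a trigger — this domain ends here.
From /o/ at 9 leftward: 8 /r/ transparent; 7 /r/ transparent; 6 /a/ → [+ATR]; 5 /ʊ/ → [+ATR]; 4 /a/ → [+ATR]; 3 /m/ transparent; 2 /r/ transparent; 1 /n/ transparent; word edge.
From /o/ at 15 rightward: 16 /ɪ/ → [+ATR]; 17 /ɪ/ → [+ATR]; 18 /m/ transparent; word edge.
From /o/ at 15 leftward: 14 /ɪ/ → [+ATR]; 13 /ʊ/ → [+ATR]; 12 /ʊ/ → [+ATR]; 11 /ʊ/ → [+ATR]; 10 /n/ transparent; 9 /o/ is itself a trigger — this domain ends here.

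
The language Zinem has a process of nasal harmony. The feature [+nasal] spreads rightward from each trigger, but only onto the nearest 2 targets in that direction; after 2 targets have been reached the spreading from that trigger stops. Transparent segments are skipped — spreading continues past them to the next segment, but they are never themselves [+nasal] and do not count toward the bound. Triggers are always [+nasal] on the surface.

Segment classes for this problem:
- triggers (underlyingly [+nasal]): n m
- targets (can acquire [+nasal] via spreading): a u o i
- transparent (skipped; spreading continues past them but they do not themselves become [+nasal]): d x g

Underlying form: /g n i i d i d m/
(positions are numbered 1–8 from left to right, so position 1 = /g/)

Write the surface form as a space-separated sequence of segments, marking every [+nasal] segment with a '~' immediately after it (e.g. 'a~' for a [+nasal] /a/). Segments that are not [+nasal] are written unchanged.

From /n/ at 2 rightward: 3 /i/ → [+nasal]; 4 /i/ → [+nasal]; bound reached.
From /m/ at 8 rightward: word edge.
Target with no active source: position 6 stays [-nasal].
[+nasal] positions on the surface: 2 3 4 8.

g n~ i~ i~ d i d m~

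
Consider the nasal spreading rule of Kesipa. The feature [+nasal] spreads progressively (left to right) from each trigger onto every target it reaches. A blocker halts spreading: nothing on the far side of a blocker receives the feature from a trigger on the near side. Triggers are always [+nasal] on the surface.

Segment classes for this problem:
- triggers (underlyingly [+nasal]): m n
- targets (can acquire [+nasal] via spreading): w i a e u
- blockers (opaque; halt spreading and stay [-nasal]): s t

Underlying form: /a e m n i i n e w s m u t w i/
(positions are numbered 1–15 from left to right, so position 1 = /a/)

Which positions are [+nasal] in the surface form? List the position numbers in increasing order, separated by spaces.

3 4 5 6 7 8 9 11 12

From /m/ at 3 rightward: 4 /n/ is itself a trigger — this domain ends here.
From /n/ at 4 rightward: 5 /i/ → [+nasal]; 6 /i/ → [+nasal]; 7 /n/ is itself a trigger — this domain ends here.
From /n/ at 7 rightward: 8 /e/ → [+nasal]; 9 /w/ → [+nasal]; 10 /s/ blocks.
From /m/ at 11 rightward: 12 /u/ → [+nasal]; 13 /t/ blocks.
Targets with no active source: positions 1 2 14 15 stay [-nasal].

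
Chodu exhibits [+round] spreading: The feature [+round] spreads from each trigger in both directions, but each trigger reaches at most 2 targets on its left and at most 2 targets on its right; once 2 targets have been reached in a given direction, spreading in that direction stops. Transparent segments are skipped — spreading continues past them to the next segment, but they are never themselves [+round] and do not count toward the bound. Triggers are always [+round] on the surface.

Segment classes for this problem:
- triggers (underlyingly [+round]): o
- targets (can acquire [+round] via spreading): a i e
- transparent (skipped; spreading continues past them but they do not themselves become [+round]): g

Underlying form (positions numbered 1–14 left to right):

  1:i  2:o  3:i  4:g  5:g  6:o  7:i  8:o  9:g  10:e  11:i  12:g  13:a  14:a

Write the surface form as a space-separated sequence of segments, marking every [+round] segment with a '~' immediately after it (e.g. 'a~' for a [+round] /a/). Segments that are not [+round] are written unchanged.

From /o/ at 2 rightward: 3 /i/ → [+round]; 4 /g/ transparent; 5 /g/ transparent; 6 /o/ is itself a trigger — this domain ends here.
From /o/ at 2 leftward: 1 /i/ → [+round]; word edge.
From /o/ at 6 rightward: 7 /i/ → [+round]; 8 /o/ is itself a trigger — this domain ends here.
From /o/ at 6 leftward: 5 /g/ transparent; 4 /g/ transparent; 3 /i/ → [+round]; 2 /o/ is itself a trigger — this domain ends here.
From /o/ at 8 rightward: 9 /g/ transparent; 10 /e/ → [+round]; 11 /i/ → [+round]; bound reached.
From /o/ at 8 leftward: 7 /i/ → [+round]; 6 /o/ is itself a trigger — this domain ends here.
Targets with no active source: positions 13 14 stay [-round].
[+round] positions on the surface: 1 2 3 6 7 8 10 11.

i~ o~ i~ g g o~ i~ o~ g e~ i~ g a a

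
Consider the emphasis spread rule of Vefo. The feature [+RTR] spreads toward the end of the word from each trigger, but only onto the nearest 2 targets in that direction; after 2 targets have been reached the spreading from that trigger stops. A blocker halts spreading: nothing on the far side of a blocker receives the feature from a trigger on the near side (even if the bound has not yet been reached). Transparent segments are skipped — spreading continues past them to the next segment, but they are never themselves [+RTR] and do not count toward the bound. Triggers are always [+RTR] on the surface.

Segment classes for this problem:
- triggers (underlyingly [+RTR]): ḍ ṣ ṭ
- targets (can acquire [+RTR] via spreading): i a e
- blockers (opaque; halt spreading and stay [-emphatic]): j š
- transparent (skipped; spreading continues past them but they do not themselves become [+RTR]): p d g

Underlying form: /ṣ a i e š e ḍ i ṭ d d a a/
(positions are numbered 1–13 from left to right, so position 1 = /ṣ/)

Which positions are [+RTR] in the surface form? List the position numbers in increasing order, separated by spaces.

From /ṣ/ at 1 rightward: 2 /a/ → [+RTR]; 3 /i/ → [+RTR]; bound reached.
From /ḍ/ at 7 rightward: 8 /i/ → [+RTR]; 9 /ṭ/ is itself a trigger — this domain ends here.
From /ṭ/ at 9 rightward: 10 /d/ transparent; 11 /d/ transparent; 12 /a/ → [+RTR]; 13 /a/ → [+RTR]; bound reached.
Targets with no active source: positions 4 6 stay [-emphatic].

1 2 3 7 8 9 12 13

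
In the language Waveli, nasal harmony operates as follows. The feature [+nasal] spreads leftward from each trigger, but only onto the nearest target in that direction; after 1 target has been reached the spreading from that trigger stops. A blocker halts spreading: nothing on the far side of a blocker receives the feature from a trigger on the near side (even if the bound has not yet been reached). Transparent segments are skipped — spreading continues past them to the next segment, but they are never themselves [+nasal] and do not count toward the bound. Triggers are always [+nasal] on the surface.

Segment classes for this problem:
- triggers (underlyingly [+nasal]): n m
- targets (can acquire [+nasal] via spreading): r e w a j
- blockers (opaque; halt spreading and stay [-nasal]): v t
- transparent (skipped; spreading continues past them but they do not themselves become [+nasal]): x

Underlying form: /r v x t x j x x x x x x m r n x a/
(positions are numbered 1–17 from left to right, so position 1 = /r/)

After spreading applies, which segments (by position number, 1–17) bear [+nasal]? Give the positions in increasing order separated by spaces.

From /m/ at 13 leftward: 12 /x/ transparent; 11 /x/ transparent; 10 /x/ transparent; 9 /x/ transparent; 8 /x/ transparent; 7 /x/ transparent; 6 /j/ → [+nasal]; bound reached.
From /n/ at 15 leftward: 14 /r/ → [+nasal]; bound reached.
Targets with no active source: positions 1 17 stay [-nasal].

6 13 14 15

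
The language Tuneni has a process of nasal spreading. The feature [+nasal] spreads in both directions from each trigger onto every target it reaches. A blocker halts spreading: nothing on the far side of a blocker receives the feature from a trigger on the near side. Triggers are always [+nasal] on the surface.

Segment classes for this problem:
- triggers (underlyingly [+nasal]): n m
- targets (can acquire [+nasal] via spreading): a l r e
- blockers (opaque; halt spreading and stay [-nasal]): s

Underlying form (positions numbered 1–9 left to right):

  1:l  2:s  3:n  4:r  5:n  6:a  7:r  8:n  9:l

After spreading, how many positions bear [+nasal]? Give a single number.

7

From /n/ at 3 rightward: 4 /r/ → [+nasal]; 5 /n/ is itself a trigger — this domain ends here.
From /n/ at 3 leftward: 2 /s/ blocks.
From /n/ at 5 rightward: 6 /a/ → [+nasal]; 7 /r/ → [+nasal]; 8 /n/ is itself a trigger — this domain ends here.
From /n/ at 5 leftward: 4 /r/ → [+nasal]; 3 /n/ is itself a trigger — this domain ends here.
From /n/ at 8 rightward: 9 /l/ → [+nasal]; word edge.
From /n/ at 8 leftward: 7 /r/ → [+nasal]; 6 /a/ → [+nasal]; 5 /n/ is itself a trigger — this domain ends here.
Target with no active source: position 1 stays [-nasal].
[+nasal] positions on the surface: 3 4 5 6 7 8 9.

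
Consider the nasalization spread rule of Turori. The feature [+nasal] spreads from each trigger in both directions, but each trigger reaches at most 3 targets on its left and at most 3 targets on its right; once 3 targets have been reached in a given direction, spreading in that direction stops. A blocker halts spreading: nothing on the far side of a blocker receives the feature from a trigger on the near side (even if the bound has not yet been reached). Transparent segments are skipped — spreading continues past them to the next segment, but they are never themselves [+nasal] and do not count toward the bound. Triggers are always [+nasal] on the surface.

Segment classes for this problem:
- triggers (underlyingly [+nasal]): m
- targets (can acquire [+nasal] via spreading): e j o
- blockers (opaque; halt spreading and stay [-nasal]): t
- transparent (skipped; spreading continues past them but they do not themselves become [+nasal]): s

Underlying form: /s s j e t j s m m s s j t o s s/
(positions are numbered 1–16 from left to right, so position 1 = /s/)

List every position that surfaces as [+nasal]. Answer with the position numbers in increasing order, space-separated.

6 8 9 12

From /m/ at 8 rightward: 9 /m/ is itself a trigger — this domain ends here.
From /m/ at 8 leftward: 7 /s/ transparent; 6 /j/ → [+nasal]; 5 /t/ blocks.
From /m/ at 9 rightward: 10 /s/ transparent; 11 /s/ transparent; 12 /j/ → [+nasal]; 13 /t/ blocks.
From /m/ at 9 leftward: 8 /m/ is itself a trigger — this domain ends here.
Targets with no active source: positions 3 4 14 stay [-nasal].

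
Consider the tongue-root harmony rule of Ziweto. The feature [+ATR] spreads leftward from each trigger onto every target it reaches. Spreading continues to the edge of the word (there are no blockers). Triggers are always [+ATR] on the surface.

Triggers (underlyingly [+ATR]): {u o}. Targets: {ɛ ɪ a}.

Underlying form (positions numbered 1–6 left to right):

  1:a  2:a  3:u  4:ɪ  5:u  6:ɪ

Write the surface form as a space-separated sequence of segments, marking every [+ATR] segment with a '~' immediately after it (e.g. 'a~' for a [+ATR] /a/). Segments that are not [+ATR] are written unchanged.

a~ a~ u~ ɪ~ u~ ɪ

From /u/ at 3 leftward: 2 /a/ → [+ATR]; 1 /a/ → [+ATR]; word edge.
From /u/ at 5 leftward: 4 /ɪ/ → [+ATR]; 3 /u/ is itself a trigger — this domain ends here.
Target with no active source: position 6 stays [-ATR].
[+ATR] positions on the surface: 1 2 3 4 5.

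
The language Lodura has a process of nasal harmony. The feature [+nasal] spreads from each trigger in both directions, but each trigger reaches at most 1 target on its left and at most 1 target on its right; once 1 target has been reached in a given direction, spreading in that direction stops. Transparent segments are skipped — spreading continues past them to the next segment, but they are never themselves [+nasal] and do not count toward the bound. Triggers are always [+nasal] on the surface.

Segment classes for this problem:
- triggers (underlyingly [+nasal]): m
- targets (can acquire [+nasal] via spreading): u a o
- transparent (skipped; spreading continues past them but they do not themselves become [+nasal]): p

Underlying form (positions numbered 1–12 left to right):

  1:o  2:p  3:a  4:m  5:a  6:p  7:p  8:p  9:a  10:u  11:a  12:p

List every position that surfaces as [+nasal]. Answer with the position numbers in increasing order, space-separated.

From /m/ at 4 rightward: 5 /a/ → [+nasal]; bound reached.
From /m/ at 4 leftward: 3 /a/ → [+nasal]; bound reached.
Targets with no active source: positions 1 9 10 11 stay [-nasal].

3 4 5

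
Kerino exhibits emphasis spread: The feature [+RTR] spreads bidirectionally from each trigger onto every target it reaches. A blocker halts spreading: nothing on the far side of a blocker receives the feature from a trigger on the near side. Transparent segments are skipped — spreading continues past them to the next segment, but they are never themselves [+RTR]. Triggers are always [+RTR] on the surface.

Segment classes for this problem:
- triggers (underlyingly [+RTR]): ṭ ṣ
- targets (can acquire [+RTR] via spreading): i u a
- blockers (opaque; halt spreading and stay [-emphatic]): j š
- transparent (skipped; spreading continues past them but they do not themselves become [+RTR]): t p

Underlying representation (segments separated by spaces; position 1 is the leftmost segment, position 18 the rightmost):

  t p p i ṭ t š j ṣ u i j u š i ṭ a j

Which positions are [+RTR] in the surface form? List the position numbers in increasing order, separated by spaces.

4 5 9 10 11 15 16 17

From /ṭ/ at 5 rightward: 6 /t/ transparent; 7 /š/ blocks.
From /ṭ/ at 5 leftward: 4 /i/ → [+RTR]; 3 /p/ transparent; 2 /p/ transparent; 1 /t/ transparent; word edge.
From /ṣ/ at 9 rightward: 10 /u/ → [+RTR]; 11 /i/ → [+RTR]; 12 /j/ blocks.
From /ṣ/ at 9 leftward: 8 /j/ blocks.
From /ṭ/ at 16 rightward: 17 /a/ → [+RTR]; 18 /j/ blocks.
From /ṭ/ at 16 leftward: 15 /i/ → [+RTR]; 14 /š/ blocks.
Target with no active source: position 13 stays [-emphatic].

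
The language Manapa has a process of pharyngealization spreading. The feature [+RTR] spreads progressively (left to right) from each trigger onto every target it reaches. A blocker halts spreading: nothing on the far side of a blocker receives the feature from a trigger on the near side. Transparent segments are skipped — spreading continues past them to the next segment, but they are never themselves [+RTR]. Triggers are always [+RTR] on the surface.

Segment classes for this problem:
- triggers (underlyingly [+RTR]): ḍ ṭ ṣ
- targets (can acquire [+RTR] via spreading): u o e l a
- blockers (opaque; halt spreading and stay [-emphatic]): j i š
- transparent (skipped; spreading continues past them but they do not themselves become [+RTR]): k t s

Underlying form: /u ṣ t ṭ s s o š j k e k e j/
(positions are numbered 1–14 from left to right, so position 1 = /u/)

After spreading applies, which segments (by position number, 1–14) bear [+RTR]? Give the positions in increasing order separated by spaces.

2 4 7

From /ṣ/ at 2 rightward: 3 /t/ transparent; 4 /ṭ/ is itself a trigger — this domain ends here.
From /ṭ/ at 4 rightward: 5 /s/ transparent; 6 /s/ transparent; 7 /o/ → [+RTR]; 8 /š/ blocks.
Targets with no active source: positions 1 11 13 stay [-emphatic].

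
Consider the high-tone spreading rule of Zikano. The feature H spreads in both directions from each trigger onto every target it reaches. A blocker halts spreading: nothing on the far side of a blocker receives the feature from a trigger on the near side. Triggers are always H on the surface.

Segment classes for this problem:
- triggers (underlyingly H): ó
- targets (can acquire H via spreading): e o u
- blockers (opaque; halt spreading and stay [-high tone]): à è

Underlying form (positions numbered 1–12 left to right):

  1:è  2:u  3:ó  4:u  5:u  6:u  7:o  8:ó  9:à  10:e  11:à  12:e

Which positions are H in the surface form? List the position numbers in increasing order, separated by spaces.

From /ó/ at 3 rightward: 4 /u/ → H; 5 /u/ → H; 6 /u/ → H; 7 /o/ → H; 8 /ó/ is itself a trigger — this domain ends here.
From /ó/ at 3 leftward: 2 /u/ → H; 1 /è/ blocks.
From /ó/ at 8 rightward: 9 /à/ blocks.
From /ó/ at 8 leftward: 7 /o/ → H; 6 /u/ → H; 5 /u/ → H; 4 /u/ → H; 3 /ó/ is itself a trigger — this domain ends here.
Targets with no active source: positions 10 12 stay [-high tone].

2 3 4 5 6 7 8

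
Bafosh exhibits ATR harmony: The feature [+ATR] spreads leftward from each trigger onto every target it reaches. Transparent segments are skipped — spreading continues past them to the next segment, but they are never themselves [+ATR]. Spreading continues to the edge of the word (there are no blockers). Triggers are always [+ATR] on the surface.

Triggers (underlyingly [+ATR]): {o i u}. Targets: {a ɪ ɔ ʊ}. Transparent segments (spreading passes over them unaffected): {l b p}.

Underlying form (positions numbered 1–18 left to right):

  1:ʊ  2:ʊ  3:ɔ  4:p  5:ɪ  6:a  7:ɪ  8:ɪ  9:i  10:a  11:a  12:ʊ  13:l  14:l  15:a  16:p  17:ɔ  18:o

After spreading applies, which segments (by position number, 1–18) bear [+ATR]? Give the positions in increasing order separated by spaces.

1 2 3 5 6 7 8 9 10 11 12 15 17 18

From /i/ at 9 leftward: 8 /ɪ/ → [+ATR]; 7 /ɪ/ → [+ATR]; 6 /a/ → [+ATR]; 5 /ɪ/ → [+ATR]; 4 /p/ transparent; 3 /ɔ/ → [+ATR]; 2 /ʊ/ → [+ATR]; 1 /ʊ/ → [+ATR]; word edge.
From /o/ at 18 leftward: 17 /ɔ/ → [+ATR]; 16 /p/ transparent; 15 /a/ → [+ATR]; 14 /l/ transparent; 13 /l/ transparent; 12 /ʊ/ → [+ATR]; 11 /a/ → [+ATR]; 10 /a/ → [+ATR]; 9 /i/ is itself a trigger — this domain ends here.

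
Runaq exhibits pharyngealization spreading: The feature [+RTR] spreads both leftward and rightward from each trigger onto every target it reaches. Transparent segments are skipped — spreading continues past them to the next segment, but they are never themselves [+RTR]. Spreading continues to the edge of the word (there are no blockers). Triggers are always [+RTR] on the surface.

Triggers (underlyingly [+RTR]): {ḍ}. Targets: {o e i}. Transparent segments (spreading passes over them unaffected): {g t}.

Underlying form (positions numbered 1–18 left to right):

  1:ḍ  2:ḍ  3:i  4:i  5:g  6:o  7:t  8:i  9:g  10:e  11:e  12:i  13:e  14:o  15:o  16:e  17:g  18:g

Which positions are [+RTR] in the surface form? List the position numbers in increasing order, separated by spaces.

From /ḍ/ at 1 rightward: 2 /ḍ/ is itself a trigger — this domain ends here.
From /ḍ/ at 1 leftward: word edge.
From /ḍ/ at 2 rightward: 3 /i/ → [+RTR]; 4 /i/ → [+RTR]; 5 /g/ transparent; 6 /o/ → [+RTR]; 7 /t/ transparent; 8 /i/ → [+RTR]; 9 /g/ transparent; 10 /e/ → [+RTR]; 11 /e/ → [+RTR]; 12 /i/ → [+RTR]; 13 /e/ → [+RTR]; 14 /o/ → [+RTR]; 15 /o/ → [+RTR]; 16 /e/ → [+RTR]; 17 /g/ transparent; 18 /g/ transparent; word edge.
From /ḍ/ at 2 leftward: 1 /ḍ/ is itself a trigger — this domain ends here.

1 2 3 4 6 8 10 11 12 13 14 15 16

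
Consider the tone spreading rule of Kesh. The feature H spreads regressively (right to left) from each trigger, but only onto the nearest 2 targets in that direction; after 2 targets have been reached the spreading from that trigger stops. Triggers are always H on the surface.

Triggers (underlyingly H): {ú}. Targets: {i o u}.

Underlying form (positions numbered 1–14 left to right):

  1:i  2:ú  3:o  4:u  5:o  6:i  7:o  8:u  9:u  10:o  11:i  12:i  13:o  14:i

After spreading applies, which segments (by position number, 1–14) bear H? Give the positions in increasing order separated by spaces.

1 2

From /ú/ at 2 leftward: 1 /i/ → H; word edge.
Targets with no active source: positions 3 4 5 6 7 8 9 10 11 12 13 14 stay [-high tone].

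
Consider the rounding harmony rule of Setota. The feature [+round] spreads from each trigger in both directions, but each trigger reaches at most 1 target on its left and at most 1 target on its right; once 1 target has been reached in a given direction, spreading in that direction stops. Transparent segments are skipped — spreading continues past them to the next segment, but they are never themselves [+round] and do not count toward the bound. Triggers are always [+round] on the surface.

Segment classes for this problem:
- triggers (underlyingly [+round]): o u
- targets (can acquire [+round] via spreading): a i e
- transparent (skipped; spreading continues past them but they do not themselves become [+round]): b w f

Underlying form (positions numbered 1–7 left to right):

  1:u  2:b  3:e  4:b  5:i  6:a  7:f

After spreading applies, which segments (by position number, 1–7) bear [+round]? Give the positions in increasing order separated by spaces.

From /u/ at 1 rightward: 2 /b/ transparent; 3 /e/ → [+round]; bound reached.
From /u/ at 1 leftward: word edge.
Targets with no active source: positions 5 6 stay [-round].

1 3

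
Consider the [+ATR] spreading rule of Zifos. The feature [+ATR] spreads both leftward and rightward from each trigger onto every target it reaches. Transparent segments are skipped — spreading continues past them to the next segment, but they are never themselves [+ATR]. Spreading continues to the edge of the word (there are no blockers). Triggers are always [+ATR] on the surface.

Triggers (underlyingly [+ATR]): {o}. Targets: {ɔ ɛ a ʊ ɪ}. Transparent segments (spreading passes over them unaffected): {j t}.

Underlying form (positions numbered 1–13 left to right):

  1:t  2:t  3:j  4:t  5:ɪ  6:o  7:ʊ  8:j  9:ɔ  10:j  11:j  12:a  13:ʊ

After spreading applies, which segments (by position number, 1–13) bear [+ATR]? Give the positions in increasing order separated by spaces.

5 6 7 9 12 13

From /o/ at 6 rightward: 7 /ʊ/ → [+ATR]; 8 /j/ transparent; 9 /ɔ/ → [+ATR]; 10 /j/ transparent; 11 /j/ transparent; 12 /a/ → [+ATR]; 13 /ʊ/ → [+ATR]; word edge.
From /o/ at 6 leftward: 5 /ɪ/ → [+ATR]; 4 /t/ transparent; 3 /j/ transparent; 2 /t/ transparent; 1 /t/ transparent; word edge.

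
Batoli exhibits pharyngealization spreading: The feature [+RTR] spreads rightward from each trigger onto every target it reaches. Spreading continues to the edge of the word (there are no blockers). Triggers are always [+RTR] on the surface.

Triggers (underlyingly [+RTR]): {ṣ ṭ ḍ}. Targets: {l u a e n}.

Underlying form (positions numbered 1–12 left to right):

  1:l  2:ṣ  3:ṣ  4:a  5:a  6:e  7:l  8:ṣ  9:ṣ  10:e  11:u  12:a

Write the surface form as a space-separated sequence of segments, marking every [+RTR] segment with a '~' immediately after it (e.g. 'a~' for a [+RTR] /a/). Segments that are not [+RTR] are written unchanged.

From /ṣ/ at 2 rightward: 3 /ṣ/ is itself a trigger — this domain ends here.
From /ṣ/ at 3 rightward: 4 /a/ → [+RTR]; 5 /a/ → [+RTR]; 6 /e/ → [+RTR]; 7 /l/ → [+RTR]; 8 /ṣ/ is itself a trigger — this domain ends here.
From /ṣ/ at 8 rightward: 9 /ṣ/ is itself a trigger — this domain ends here.
From /ṣ/ at 9 rightward: 10 /e/ → [+RTR]; 11 /u/ → [+RTR]; 12 /a/ → [+RTR]; word edge.
Target with no active source: position 1 stays [-emphatic].
[+RTR] positions on the surface: 2 3 4 5 6 7 8 9 10 11 12.

l ṣ~ ṣ~ a~ a~ e~ l~ ṣ~ ṣ~ e~ u~ a~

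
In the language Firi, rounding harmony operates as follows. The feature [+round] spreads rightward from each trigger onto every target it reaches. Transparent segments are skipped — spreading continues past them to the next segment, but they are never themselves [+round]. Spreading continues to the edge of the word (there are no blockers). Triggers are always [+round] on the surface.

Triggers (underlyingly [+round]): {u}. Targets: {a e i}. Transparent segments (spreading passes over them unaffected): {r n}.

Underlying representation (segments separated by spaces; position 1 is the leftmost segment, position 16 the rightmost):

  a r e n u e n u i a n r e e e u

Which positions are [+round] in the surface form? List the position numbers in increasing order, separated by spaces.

From /u/ at 5 rightward: 6 /e/ → [+round]; 7 /n/ transparent; 8 /u/ is itself a trigger — this domain ends here.
From /u/ at 8 rightward: 9 /i/ → [+round]; 10 /a/ → [+round]; 11 /n/ transparent; 12 /r/ transparent; 13 /e/ → [+round]; 14 /e/ → [+round]; 15 /e/ → [+round]; 16 /u/ is itself a trigger — this domain ends here.
From /u/ at 16 rightward: word edge.
Targets with no active source: positions 1 3 stay [-round].

5 6 8 9 10 13 14 15 16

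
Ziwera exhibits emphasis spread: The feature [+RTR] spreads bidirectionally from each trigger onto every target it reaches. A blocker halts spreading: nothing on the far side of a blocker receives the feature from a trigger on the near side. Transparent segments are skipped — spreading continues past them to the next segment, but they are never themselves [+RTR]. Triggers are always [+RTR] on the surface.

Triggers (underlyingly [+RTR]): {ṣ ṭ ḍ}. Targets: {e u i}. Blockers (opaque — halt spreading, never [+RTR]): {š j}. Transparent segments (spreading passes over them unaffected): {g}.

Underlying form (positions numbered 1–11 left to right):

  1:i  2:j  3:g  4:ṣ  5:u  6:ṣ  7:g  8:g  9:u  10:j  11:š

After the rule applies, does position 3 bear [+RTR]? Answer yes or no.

no

From /ṣ/ at 4 rightward: 5 /u/ → [+RTR]; 6 /ṣ/ is itself a trigger — this domain ends here.
From /ṣ/ at 4 leftward: 3 /g/ transparent; 2 /j/ blocks.
From /ṣ/ at 6 rightward: 7 /g/ transparent; 8 /g/ transparent; 9 /u/ → [+RTR]; 10 /j/ blocks.
From /ṣ/ at 6 leftward: 5 /u/ → [+RTR]; 4 /ṣ/ is itself a trigger — this domain ends here.
Target with no active source: position 1 stays [-emphatic].
[+RTR] positions on the surface: 4 5 6 9.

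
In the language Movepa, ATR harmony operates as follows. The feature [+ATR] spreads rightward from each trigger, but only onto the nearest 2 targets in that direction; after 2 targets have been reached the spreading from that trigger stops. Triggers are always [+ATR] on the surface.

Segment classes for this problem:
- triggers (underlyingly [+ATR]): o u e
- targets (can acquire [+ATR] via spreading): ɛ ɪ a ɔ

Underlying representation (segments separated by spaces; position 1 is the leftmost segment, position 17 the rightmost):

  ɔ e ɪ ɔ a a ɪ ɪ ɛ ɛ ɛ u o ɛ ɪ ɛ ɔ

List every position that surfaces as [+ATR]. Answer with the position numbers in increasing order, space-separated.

2 3 4 12 13 14 15

From /e/ at 2 rightward: 3 /ɪ/ → [+ATR]; 4 /ɔ/ → [+ATR]; bound reached.
From /u/ at 12 rightward: 13 /o/ is itself a trigger — this domain ends here.
From /o/ at 13 rightward: 14 /ɛ/ → [+ATR]; 15 /ɪ/ → [+ATR]; bound reached.
Targets with no active source: positions 1 5 6 7 8 9 10 11 16 17 stay [-ATR].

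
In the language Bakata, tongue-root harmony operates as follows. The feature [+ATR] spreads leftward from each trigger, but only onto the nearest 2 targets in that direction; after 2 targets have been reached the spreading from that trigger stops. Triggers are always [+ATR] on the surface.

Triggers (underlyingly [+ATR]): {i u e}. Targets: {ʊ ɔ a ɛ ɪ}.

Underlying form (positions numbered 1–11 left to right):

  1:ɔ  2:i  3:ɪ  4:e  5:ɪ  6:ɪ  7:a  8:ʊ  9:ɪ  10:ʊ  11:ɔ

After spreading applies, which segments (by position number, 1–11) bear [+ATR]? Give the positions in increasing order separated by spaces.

From /i/ at 2 leftward: 1 /ɔ/ → [+ATR]; word edge.
From /e/ at 4 leftward: 3 /ɪ/ → [+ATR]; 2 /i/ is itself a trigger — this domain ends here.
Targets with no active source: positions 5 6 7 8 9 10 11 stay [-ATR].

1 2 3 4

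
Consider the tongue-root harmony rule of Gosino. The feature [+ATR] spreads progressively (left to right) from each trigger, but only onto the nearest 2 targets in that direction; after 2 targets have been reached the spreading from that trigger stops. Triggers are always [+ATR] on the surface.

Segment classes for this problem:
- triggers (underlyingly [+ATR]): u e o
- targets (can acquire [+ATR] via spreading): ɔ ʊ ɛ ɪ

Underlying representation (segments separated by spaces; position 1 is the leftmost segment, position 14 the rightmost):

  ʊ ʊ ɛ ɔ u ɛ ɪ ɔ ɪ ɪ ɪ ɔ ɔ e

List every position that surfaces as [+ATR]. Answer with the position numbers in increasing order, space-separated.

5 6 7 14

From /u/ at 5 rightward: 6 /ɛ/ → [+ATR]; 7 /ɪ/ → [+ATR]; bound reached.
From /e/ at 14 rightward: word edge.
Targets with no active source: positions 1 2 3 4 8 9 10 11 12 13 stay [-ATR].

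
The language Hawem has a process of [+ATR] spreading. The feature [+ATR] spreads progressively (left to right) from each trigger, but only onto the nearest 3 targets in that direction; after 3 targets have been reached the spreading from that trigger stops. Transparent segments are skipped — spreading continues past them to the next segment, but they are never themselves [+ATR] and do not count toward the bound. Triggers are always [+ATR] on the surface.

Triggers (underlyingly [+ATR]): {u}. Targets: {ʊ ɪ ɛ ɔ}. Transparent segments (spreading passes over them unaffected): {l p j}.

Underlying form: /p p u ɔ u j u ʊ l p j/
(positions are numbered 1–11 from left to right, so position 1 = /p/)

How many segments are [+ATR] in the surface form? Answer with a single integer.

From /u/ at 3 rightward: 4 /ɔ/ → [+ATR]; 5 /u/ is itself a trigger — this domain ends here.
From /u/ at 5 rightward: 6 /j/ transparent; 7 /u/ is itself a trigger — this domain ends here.
From /u/ at 7 rightward: 8 /ʊ/ → [+ATR]; 9 /l/ transparent; 10 /p/ transparent; 11 /j/ transparent; word edge.
[+ATR] positions on the surface: 3 4 5 7 8.

5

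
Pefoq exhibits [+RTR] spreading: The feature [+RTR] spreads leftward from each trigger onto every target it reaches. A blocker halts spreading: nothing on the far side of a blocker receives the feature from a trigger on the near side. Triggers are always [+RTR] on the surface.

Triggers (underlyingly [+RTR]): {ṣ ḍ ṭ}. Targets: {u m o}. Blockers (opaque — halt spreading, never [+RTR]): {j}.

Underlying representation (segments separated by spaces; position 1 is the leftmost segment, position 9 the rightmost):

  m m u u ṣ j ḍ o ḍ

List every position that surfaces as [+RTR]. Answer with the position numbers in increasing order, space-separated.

1 2 3 4 5 7 8 9

From /ṣ/ at 5 leftward: 4 /u/ → [+RTR]; 3 /u/ → [+RTR]; 2 /m/ → [+RTR]; 1 /m/ → [+RTR]; word edge.
From /ḍ/ at 7 leftward: 6 /j/ blocks.
From /ḍ/ at 9 leftward: 8 /o/ → [+RTR]; 7 /ḍ/ is itself a trigger — this domain ends here.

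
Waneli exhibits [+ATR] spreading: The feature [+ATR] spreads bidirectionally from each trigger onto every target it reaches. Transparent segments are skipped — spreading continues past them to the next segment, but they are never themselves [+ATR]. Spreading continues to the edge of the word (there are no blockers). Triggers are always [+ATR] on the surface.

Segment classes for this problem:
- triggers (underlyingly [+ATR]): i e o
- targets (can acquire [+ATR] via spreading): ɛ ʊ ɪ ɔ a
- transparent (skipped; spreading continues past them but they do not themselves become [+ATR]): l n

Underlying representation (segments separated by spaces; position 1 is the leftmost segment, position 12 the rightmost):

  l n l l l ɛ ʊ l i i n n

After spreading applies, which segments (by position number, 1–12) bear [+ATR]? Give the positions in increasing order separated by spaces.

From /i/ at 9 rightward: 10 /i/ is itself a trigger — this domain ends here.
From /i/ at 9 leftward: 8 /l/ transparent; 7 /ʊ/ → [+ATR]; 6 /ɛ/ → [+ATR]; 5 /l/ transparent; 4 /l/ transparent; 3 /l/ transparent; 2 /n/ transparent; 1 /l/ transparent; word edge.
From /i/ at 10 rightward: 11 /n/ transparent; 12 /n/ transparent; word edge.
From /i/ at 10 leftward: 9 /i/ is itself a trigger — this domain ends here.

6 7 9 10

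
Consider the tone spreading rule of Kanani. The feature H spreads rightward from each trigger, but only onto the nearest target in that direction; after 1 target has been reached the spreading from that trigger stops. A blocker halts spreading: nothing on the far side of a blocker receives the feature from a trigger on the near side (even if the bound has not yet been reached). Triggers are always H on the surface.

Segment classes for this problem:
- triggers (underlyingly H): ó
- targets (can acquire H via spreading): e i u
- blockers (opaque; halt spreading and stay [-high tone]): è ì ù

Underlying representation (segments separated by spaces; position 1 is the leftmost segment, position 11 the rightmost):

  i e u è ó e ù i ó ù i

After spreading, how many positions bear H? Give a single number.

3

From /ó/ at 5 rightward: 6 /e/ → H; bound reached.
From /ó/ at 9 rightward: 10 /ù/ blocks.
Targets with no active source: positions 1 2 3 8 11 stay [-high tone].
H positions on the surface: 5 6 9.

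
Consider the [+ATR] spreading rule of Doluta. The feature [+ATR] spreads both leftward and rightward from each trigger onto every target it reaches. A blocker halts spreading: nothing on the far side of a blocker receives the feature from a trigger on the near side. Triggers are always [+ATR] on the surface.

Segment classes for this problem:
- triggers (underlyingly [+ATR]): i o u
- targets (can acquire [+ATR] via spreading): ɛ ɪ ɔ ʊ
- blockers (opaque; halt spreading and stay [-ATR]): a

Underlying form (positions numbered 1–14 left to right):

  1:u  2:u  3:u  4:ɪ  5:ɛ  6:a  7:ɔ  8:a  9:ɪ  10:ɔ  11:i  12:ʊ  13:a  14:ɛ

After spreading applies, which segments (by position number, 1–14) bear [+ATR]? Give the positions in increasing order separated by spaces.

From /u/ at 1 rightward: 2 /u/ is itself a trigger — this domain ends here.
From /u/ at 1 leftward: word edge.
From /u/ at 2 rightward: 3 /u/ is itself a trigger — this domain ends here.
From /u/ at 2 leftward: 1 /u/ is itself a trigger — this domain ends here.
From /u/ at 3 rightward: 4 /ɪ/ → [+ATR]; 5 /ɛ/ → [+ATR]; 6 /a/ blocks.
From /u/ at 3 leftward: 2 /u/ is itself a trigger — this domain ends here.
From /i/ at 11 rightward: 12 /ʊ/ → [+ATR]; 13 /a/ blocks.
From /i/ at 11 leftward: 10 /ɔ/ → [+ATR]; 9 /ɪ/ → [+ATR]; 8 /a/ blocks.
Targets with no active source: positions 7 14 stay [-ATR].

1 2 3 4 5 9 10 11 12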